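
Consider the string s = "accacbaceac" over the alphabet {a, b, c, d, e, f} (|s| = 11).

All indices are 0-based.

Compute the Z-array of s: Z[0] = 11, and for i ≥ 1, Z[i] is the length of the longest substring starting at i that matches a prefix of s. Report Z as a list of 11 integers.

[11, 0, 0, 2, 0, 0, 2, 0, 0, 2, 0]

Z[0]=11
i=1: outside box; Z[1]=0
i=2: outside box; Z[2]=0
i=3: outside box; Z[3]=2 scan→box=[3,5)
i=4: min(r-i=1, Z[1]=0)=0; Z[4]=0
i=5: outside box; Z[5]=0
i=6: outside box; Z[6]=2 scan→box=[6,8)
i=7: min(r-i=1, Z[1]=0)=0; Z[7]=0
i=8: outside box; Z[8]=0
i=9: outside box; Z[9]=2 scan→box=[9,11)
i=10: min(r-i=1, Z[1]=0)=0; Z[10]=0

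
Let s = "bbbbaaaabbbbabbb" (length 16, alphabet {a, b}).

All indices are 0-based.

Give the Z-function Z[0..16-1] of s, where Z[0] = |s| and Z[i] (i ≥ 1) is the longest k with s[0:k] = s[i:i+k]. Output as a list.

[16, 3, 2, 1, 0, 0, 0, 0, 5, 3, 2, 1, 0, 3, 2, 1]

Z[0]=16
i=1: fresh scan; Z[1]=3 scan→box=[1,4)
i=2: min(r-i=2, Z[1]=3)=2; Z[2]=2
i=3: min(r-i=1, Z[2]=2)=1; Z[3]=1
i=4: fresh scan; Z[4]=0
i=5: fresh scan; Z[5]=0
i=6: fresh scan; Z[6]=0
i=7: fresh scan; Z[7]=0
i=8: fresh scan; Z[8]=5 scan→box=[8,13)
i=9: min(r-i=4, Z[1]=3)=3; Z[9]=3
i=10: min(r-i=3, Z[2]=2)=2; Z[10]=2
i=11: min(r-i=2, Z[3]=1)=1; Z[11]=1
i=12: min(r-i=1, Z[4]=0)=0; Z[12]=0
i=13: fresh scan; Z[13]=3 scan→box=[13,16)
i=14: min(r-i=2, Z[1]=3)=2; Z[14]=2
i=15: min(r-i=1, Z[2]=2)=1; Z[15]=1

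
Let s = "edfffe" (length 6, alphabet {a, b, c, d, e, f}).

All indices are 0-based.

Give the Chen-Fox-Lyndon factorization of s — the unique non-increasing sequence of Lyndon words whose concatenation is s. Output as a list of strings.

["e", "dfffe"]

emit factor 1: 'e' (i=0, period=1)
emit factor 2: 'dfffe' (i=1, period=5)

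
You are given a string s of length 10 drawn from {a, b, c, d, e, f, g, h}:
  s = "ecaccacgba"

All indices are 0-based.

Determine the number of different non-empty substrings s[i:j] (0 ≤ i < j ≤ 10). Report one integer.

rank→(start, suffix):
  0 → (9, 'a')
  1 → (2, 'accacgba')
  2 → (5, 'acgba')
  3 → (8, 'ba')
  4 → (1, 'caccacgba')
  5 → (4, 'cacgba')
  6 → (3, 'ccacgba')
  7 → (6, 'cgba')
  8 → (0, 'ecaccacgba')
  9 → (7, 'gba')

SA = [9, 2, 5, 8, 1, 4, 3, 6, 0, 7]
i: (SA[i-1],SA[i]) lcp shared
  1: (9,2) 1 'a'
  2: (2,5) 2 'ac'
  3: (5,8) 0 ''
  4: (8,1) 0 ''
  5: (1,4) 3 'cac'
  6: (4,3) 1 'c'
  7: (3,6) 1 'c'
  8: (6,0) 0 ''
  9: (0,7) 0 ''

n(n+1)/2 = 10·11/2 = 55
Σ LCP = 0 + 1 + 2 + 0 + 0 + 3 + 1 + 1 + 0 + 0 = 8
distinct = 55 − 8 = 47

47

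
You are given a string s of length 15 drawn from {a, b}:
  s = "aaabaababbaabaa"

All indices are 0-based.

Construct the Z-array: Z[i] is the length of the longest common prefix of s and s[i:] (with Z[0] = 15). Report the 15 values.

Z[0]=15
i=1: outside box; Z[1]=2 scan→box=[1,3)
i=2: min(r-i=1, Z[1]=2)=1; Z[2]=1
i=3: outside box; Z[3]=0
i=4: outside box; Z[4]=2 scan→box=[4,6)
i=5: min(r-i=1, Z[1]=2)=1; Z[5]=1
i=6: outside box; Z[6]=0
i=7: outside box; Z[7]=1 scan→box=[7,8)
i=8: outside box; Z[8]=0
i=9: outside box; Z[9]=0
i=10: outside box; Z[10]=2 scan→box=[10,12)
i=11: min(r-i=1, Z[1]=2)=1; Z[11]=1
i=12: outside box; Z[12]=0
i=13: outside box; Z[13]=2 scan→box=[13,15)
i=14: min(r-i=1, Z[1]=2)=1; Z[14]=1

[15, 2, 1, 0, 2, 1, 0, 1, 0, 0, 2, 1, 0, 2, 1]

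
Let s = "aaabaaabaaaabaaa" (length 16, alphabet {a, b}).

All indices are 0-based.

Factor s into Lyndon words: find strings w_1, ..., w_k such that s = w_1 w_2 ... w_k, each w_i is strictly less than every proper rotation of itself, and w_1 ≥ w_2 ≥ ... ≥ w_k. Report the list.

["aaab", "aaab", "aaaab", "a", "a", "a"]

emit factor 1: 'aaab' (i=0, period=4)
emit factor 2: 'aaab' (i=4, period=4)
emit factor 3: 'aaaab' (i=8, period=5)
emit factor 4: 'a' (i=13, period=1)
emit factor 5: 'a' (i=14, period=1)
emit factor 6: 'a' (i=15, period=1)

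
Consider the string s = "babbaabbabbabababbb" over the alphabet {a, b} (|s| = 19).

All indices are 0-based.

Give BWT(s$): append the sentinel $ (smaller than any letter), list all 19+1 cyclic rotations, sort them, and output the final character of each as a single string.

rank  rotation              last
    0  $babbaabbabbabababbb  b
    1  aabbabbabababbb$babb  b
    2  abababbb$babbaabbabb  b
    3  ababbb$babbaabbabbab  b
    4  abbaabbabbabababbb$b  b
    5  abbabababbb$babbaabb  b
    6  abbabbabababbb$babba  a
    7  abbb$babbaabbabbabab  b
    8  b$babbaabbabbabababb  b
    9  baabbabbabababbb$bab  b
   10  babababbb$babbaabbab  b
   11  bababbb$babbaabbabba  a
   12  babbaabbabbabababbb$  $
   13  babbabababbb$babbaab  b
   14  babbb$babbaabbabbaba  a
   15  bb$babbaabbabbababab  b
   16  bbaabbabbabababbb$ba  a
   17  bbabababbb$babbaabba  a
   18  bbabbabababbb$babbaa  a
   19  bbb$babbaabbabbababa  a

bbbbbbabbbba$babaaaa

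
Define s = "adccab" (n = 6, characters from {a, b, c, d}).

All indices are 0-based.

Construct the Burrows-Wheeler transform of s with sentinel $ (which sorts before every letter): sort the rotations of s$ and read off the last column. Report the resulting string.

bc$acda

rank  rotation last
    0  $adccab  b
    1  ab$adcc  c
    2  adccab$  $
    3  b$adcca  a
    4  cab$adc  c
    5  ccab$ad  d
    6  dccab$a  a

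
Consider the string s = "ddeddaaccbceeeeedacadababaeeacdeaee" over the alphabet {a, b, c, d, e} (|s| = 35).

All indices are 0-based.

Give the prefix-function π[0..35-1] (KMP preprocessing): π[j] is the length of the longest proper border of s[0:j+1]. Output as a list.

π[0] = 0
j=1 s[j]='d': π[1]=1 (border 'd')
j=2 s[j]='e': k: 1→0; π[2]=0 (border '')
j=3 s[j]='d': π[3]=1 (border 'd')
j=4 s[j]='d': π[4]=2 (border 'dd')
j=5 s[j]='a': k: 2→1→0; π[5]=0 (border '')
j=6 s[j]='a': π[6]=0 (border '')
j=7 s[j]='c': π[7]=0 (border '')
j=8 s[j]='c': π[8]=0 (border '')
j=9 s[j]='b': π[9]=0 (border '')
j=10 s[j]='c': π[10]=0 (border '')
j=11 s[j]='e': π[11]=0 (border '')
j=12 s[j]='e': π[12]=0 (border '')
j=13 s[j]='e': π[13]=0 (border '')
j=14 s[j]='e': π[14]=0 (border '')
j=15 s[j]='e': π[15]=0 (border '')
j=16 s[j]='d': π[16]=1 (border 'd')
j=17 s[j]='a': k: 1→0; π[17]=0 (border '')
j=18 s[j]='c': π[18]=0 (border '')
j=19 s[j]='a': π[19]=0 (border '')
j=20 s[j]='d': π[20]=1 (border 'd')
j=21 s[j]='a': k: 1→0; π[21]=0 (border '')
j=22 s[j]='b': π[22]=0 (border '')
j=23 s[j]='a': π[23]=0 (border '')
j=24 s[j]='b': π[24]=0 (border '')
j=25 s[j]='a': π[25]=0 (border '')
j=26 s[j]='e': π[26]=0 (border '')
j=27 s[j]='e': π[27]=0 (border '')
j=28 s[j]='a': π[28]=0 (border '')
j=29 s[j]='c': π[29]=0 (border '')
j=30 s[j]='d': π[30]=1 (border 'd')
j=31 s[j]='e': k: 1→0; π[31]=0 (border '')
j=32 s[j]='a': π[32]=0 (border '')
j=33 s[j]='e': π[33]=0 (border '')
j=34 s[j]='e': π[34]=0 (border '')

[0, 1, 0, 1, 2, 0, 0, 0, 0, 0, 0, 0, 0, 0, 0, 0, 1, 0, 0, 0, 1, 0, 0, 0, 0, 0, 0, 0, 0, 0, 1, 0, 0, 0, 0]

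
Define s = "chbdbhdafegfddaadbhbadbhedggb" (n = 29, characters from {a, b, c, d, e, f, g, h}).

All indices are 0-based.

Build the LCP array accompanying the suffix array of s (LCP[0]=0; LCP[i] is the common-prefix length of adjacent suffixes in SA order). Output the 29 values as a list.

[0, 1, 4, 1, 0, 1, 1, 1, 2, 2, 0, 0, 2, 1, 3, 3, 1, 1, 0, 1, 0, 1, 0, 1, 1, 0, 2, 1, 1]

sorted suffixes:
  #0 SA[0]=14  'aadbhbadbhedggb'
  #1 SA[1]=15  'adbhbadbhedggb'
  #2 SA[2]=20  'adbhedggb'
  #3 SA[3]=7  'afegfddaadbhbadbhedggb'
  #4 SA[4]=28  'b'
  #5 SA[5]=19  'badbhedggb'
  #6 SA[6]=2  'bdbhdafegfddaadbhbadbhedggb'
  #7 SA[7]=17  'bhbadbhedggb'
  #8 SA[8]=4  'bhdafegfddaadbhbadbhedggb'
  #9 SA[9]=22  'bhedggb'
  #10 SA[10]=0  'chbdbhdafegfddaadbhbadbhedggb'
  #11 SA[11]=13  'daadbhbadbhedggb'
  #12 SA[12]=6  'dafegfddaadbhbadbhedggb'
  #13 SA[13]=16  'dbhbadbhedggb'
  #14 SA[14]=3  'dbhdafegfddaadbhbadbhedggb'
  #15 SA[15]=21  'dbhedggb'
  #16 SA[16]=12  'ddaadbhbadbhedggb'
  #17 SA[17]=25  'dggb'
  #18 SA[18]=24  'edggb'
  #19 SA[19]=9  'egfddaadbhbadbhedggb'
  #20 SA[20]=11  'fddaadbhbadbhedggb'
  #21 SA[21]=8  'fegfddaadbhbadbhedggb'
  #22 SA[22]=27  'gb'
  #23 SA[23]=10  'gfddaadbhbadbhedggb'
  #24 SA[24]=26  'ggb'
  #25 SA[25]=18  'hbadbhedggb'
  #26 SA[26]=1  'hbdbhdafegfddaadbhbadbhedggb'
  #27 SA[27]=5  'hdafegfddaadbhbadbhedggb'
  #28 SA[28]=23  'hedggb'

SA = [14, 15, 20, 7, 28, 19, 2, 17, 4, 22, 0, 13, 6, 16, 3, 21, 12, 25, 24, 9, 11, 8, 27, 10, 26, 18, 1, 5, 23]
i: (SA[i-1],SA[i]) lcp shared
  1: (14,15) 1 'a'
  2: (15,20) 4 'adbh'
  3: (20,7) 1 'a'
  4: (7,28) 0 ''
  5: (28,19) 1 'b'
  6: (19,2) 1 'b'
  7: (2,17) 1 'b'
  8: (17,4) 2 'bh'
  9: (4,22) 2 'bh'
  10: (22,0) 0 ''
  11: (0,13) 0 ''
  12: (13,6) 2 'da'
  13: (6,16) 1 'd'
  14: (16,3) 3 'dbh'
  15: (3,21) 3 'dbh'
  16: (21,12) 1 'd'
  17: (12,25) 1 'd'
  18: (25,24) 0 ''
  19: (24,9) 1 'e'
  20: (9,11) 0 ''
  21: (11,8) 1 'f'
  22: (8,27) 0 ''
  23: (27,10) 1 'g'
  24: (10,26) 1 'g'
  25: (26,18) 0 ''
  26: (18,1) 2 'hb'
  27: (1,5) 1 'h'
  28: (5,23) 1 'h'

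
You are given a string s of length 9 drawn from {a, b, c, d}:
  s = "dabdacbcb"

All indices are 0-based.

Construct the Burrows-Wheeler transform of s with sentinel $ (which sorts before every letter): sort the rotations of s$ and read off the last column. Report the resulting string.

bddccaba$b

rank  rotation    last
    0  $dabdacbcb  b
    1  abdacbcb$d  d
    2  acbcb$dabd  d
    3  b$dabdacbc  c
    4  bcb$dabdac  c
    5  bdacbcb$da  a
    6  cb$dabdacb  b
    7  cbcb$dabda  a
    8  dabdacbcb$  $
    9  dacbcb$dab  b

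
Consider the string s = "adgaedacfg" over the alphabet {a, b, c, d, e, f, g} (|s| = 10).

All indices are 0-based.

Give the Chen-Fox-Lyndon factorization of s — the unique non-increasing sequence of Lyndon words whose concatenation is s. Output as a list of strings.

emit factor 1: 'adgaed' (i=0, period=6)
emit factor 2: 'acfg' (i=6, period=4)

["adgaed", "acfg"]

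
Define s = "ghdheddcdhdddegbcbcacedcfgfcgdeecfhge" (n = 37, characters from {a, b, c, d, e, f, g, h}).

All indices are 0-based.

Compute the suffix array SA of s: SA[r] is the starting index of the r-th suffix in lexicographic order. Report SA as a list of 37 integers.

rank→(start, suffix):
  0 → (19, 'acedcfgfcgdeecfhge')
  1 → (17, 'bcacedcfgfcgdeecfhge')
  2 → (15, 'bcbcacedcfgfcgdeecfhge')
  3 → (18, 'cacedcfgfcgdeecfhge')
  4 → (16, 'cbcacedcfgfcgdeecfhge')
  5 → (7, 'cdhdddegbcbcacedcfgfcgdeecfhge')
  6 → (20, 'cedcfgfcgdeecfhge')
  7 → (23, 'cfgfcgdeecfhge')
  8 → (32, 'cfhge')
  9 → (27, 'cgdeecfhge')
  10 → (6, 'dcdhdddegbcbcacedcfgfcgdeecfhge')
  11 → (22, 'dcfgfcgdeecfhge')
  12 → (5, 'ddcdhdddegbcbcacedcfgfcgdeecfhge')
  13 → (10, 'dddegbcbcacedcfgfcgdeecfhge')
  14 → (11, 'ddegbcbcacedcfgfcgdeecfhge')
  15 → (29, 'deecfhge')
  16 → (12, 'degbcbcacedcfgfcgdeecfhge')
  17 → (8, 'dhdddegbcbcacedcfgfcgdeecfhge')
  18 → (2, 'dheddcdhdddegbcbcacedcfgfcgdeecfhge')
  19 → (36, 'e')
  20 → (31, 'ecfhge')
  21 → (21, 'edcfgfcgdeecfhge')
  22 → (4, 'eddcdhdddegbcbcacedcfgfcgdeecfhge')
  23 → (30, 'eecfhge')
  24 → (13, 'egbcbcacedcfgfcgdeecfhge')
  25 → (26, 'fcgdeecfhge')
  26 → (24, 'fgfcgdeecfhge')
  27 → (33, 'fhge')
  28 → (14, 'gbcbcacedcfgfcgdeecfhge')
  29 → (28, 'gdeecfhge')
  30 → (35, 'ge')
  31 → (25, 'gfcgdeecfhge')
  32 → (0, 'ghdheddcdhdddegbcbcacedcfgfcgdeecfhge')
  33 → (9, 'hdddegbcbcacedcfgfcgdeecfhge')
  34 → (1, 'hdheddcdhdddegbcbcacedcfgfcgdeecfhge')
  35 → (3, 'heddcdhdddegbcbcacedcfgfcgdeecfhge')
  36 → (34, 'hge')

[19, 17, 15, 18, 16, 7, 20, 23, 32, 27, 6, 22, 5, 10, 11, 29, 12, 8, 2, 36, 31, 21, 4, 30, 13, 26, 24, 33, 14, 28, 35, 25, 0, 9, 1, 3, 34]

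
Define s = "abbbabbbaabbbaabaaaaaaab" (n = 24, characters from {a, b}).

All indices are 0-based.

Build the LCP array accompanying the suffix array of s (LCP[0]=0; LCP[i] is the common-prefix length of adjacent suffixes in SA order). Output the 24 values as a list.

[0, 6, 5, 4, 3, 2, 3, 3, 1, 2, 2, 7, 5, 0, 1, 3, 4, 2, 1, 5, 3, 2, 6, 4]

sorted suffixes:
  #0 SA[0]=16  'aaaaaaab'
  #1 SA[1]=17  'aaaaaab'
  #2 SA[2]=18  'aaaaab'
  #3 SA[3]=19  'aaaab'
  #4 SA[4]=20  'aaab'
  #5 SA[5]=21  'aab'
  #6 SA[6]=13  'aabaaaaaaab'
  #7 SA[7]=8  'aabbbaabaaaaaaab'
  #8 SA[8]=22  'ab'
  #9 SA[9]=14  'abaaaaaaab'
  #10 SA[10]=9  'abbbaabaaaaaaab'
  #11 SA[11]=4  'abbbaabbbaabaaaaaaab'
  #12 SA[12]=0  'abbbabbbaabbbaabaaaaaaab'
  #13 SA[13]=23  'b'
  #14 SA[14]=15  'baaaaaaab'
  #15 SA[15]=12  'baabaaaaaaab'
  #16 SA[16]=7  'baabbbaabaaaaaaab'
  #17 SA[17]=3  'babbbaabbbaabaaaaaaab'
  #18 SA[18]=11  'bbaabaaaaaaab'
  #19 SA[19]=6  'bbaabbbaabaaaaaaab'
  #20 SA[20]=2  'bbabbbaabbbaabaaaaaaab'
  #21 SA[21]=10  'bbbaabaaaaaaab'
  #22 SA[22]=5  'bbbaabbbaabaaaaaaab'
  #23 SA[23]=1  'bbbabbbaabbbaabaaaaaaab'

SA = [16, 17, 18, 19, 20, 21, 13, 8, 22, 14, 9, 4, 0, 23, 15, 12, 7, 3, 11, 6, 2, 10, 5, 1]
rank  pair      lcp
   1  s[16:],s[17:]  6  'aaaaaa'
   2  s[17:],s[18:]  5  'aaaaa'
   3  s[18:],s[19:]  4  'aaaa'
   4  s[19:],s[20:]  3  'aaa'
   5  s[20:],s[21:]  2  'aa'
   6  s[21:],s[13:]  3  'aab'
   7  s[13:],s[8:]  3  'aab'
   8  s[8:],s[22:]  1  'a'
   9  s[22:],s[14:]  2  'ab'
  10  s[14:],s[9:]  2  'ab'
  11  s[9:],s[4:]  7  'abbbaab'
  12  s[4:],s[0:]  5  'abbba'
  13  s[0:],s[23:]  0  ''
  14  s[23:],s[15:]  1  'b'
  15  s[15:],s[12:]  3  'baa'
  16  s[12:],s[7:]  4  'baab'
  17  s[7:],s[3:]  2  'ba'
  18  s[3:],s[11:]  1  'b'
  19  s[11:],s[6:]  5  'bbaab'
  20  s[6:],s[2:]  3  'bba'
  21  s[2:],s[10:]  2  'bb'
  22  s[10:],s[5:]  6  'bbbaab'
  23  s[5:],s[1:]  4  'bbba'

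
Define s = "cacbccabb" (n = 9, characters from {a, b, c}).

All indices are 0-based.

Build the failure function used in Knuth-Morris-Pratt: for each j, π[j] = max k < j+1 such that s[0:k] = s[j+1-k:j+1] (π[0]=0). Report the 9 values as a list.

[0, 0, 1, 0, 1, 1, 2, 0, 0]

π[0] = 0
j=1 s[j]='a': π[1]=0 (border '')
j=2 s[j]='c': π[2]=1 (border 'c')
j=3 s[j]='b': k: 1→0; π[3]=0 (border '')
j=4 s[j]='c': π[4]=1 (border 'c')
j=5 s[j]='c': k: 1→0; π[5]=1 (border 'c')
j=6 s[j]='a': π[6]=2 (border 'ca')
j=7 s[j]='b': k: 2→0; π[7]=0 (border '')
j=8 s[j]='b': π[8]=0 (border '')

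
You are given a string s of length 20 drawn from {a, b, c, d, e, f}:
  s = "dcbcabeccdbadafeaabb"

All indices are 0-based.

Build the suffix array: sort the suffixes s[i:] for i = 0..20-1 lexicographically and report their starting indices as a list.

rank | idx | suffix
   0 |  16 | aabb
   1 |  17 | abb
   2 |   4 | abeccdbadafeaabb
   3 |  11 | adafeaabb
   4 |  13 | afeaabb
   5 |  19 | b
   6 |  10 | badafeaabb
   7 |  18 | bb
   8 |   2 | bcabeccdbadafeaabb
   9 |   5 | beccdbadafeaabb
  10 |   3 | cabeccdbadafeaabb
  11 |   1 | cbcabeccdbadafeaabb
  12 |   7 | ccdbadafeaabb
  13 |   8 | cdbadafeaabb
  14 |  12 | dafeaabb
  15 |   9 | dbadafeaabb
  16 |   0 | dcbcabeccdbadafeaabb
  17 |  15 | eaabb
  18 |   6 | eccdbadafeaabb
  19 |  14 | feaabb

[16, 17, 4, 11, 13, 19, 10, 18, 2, 5, 3, 1, 7, 8, 12, 9, 0, 15, 6, 14]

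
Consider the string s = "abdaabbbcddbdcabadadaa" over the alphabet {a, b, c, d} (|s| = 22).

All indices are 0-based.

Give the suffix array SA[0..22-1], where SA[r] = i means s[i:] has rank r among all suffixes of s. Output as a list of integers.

[21, 20, 3, 14, 4, 0, 18, 16, 15, 5, 6, 7, 1, 11, 13, 8, 19, 2, 17, 10, 12, 9]

rank→(start, suffix):
  0 → (21, 'a')
  1 → (20, 'aa')
  2 → (3, 'aabbbcddbdcabadadaa')
  3 → (14, 'abadadaa')
  4 → (4, 'abbbcddbdcabadadaa')
  5 → (0, 'abdaabbbcddbdcabadadaa')
  6 → (18, 'adaa')
  7 → (16, 'adadaa')
  8 → (15, 'badadaa')
  9 → (5, 'bbbcddbdcabadadaa')
  10 → (6, 'bbcddbdcabadadaa')
  11 → (7, 'bcddbdcabadadaa')
  12 → (1, 'bdaabbbcddbdcabadadaa')
  13 → (11, 'bdcabadadaa')
  14 → (13, 'cabadadaa')
  15 → (8, 'cddbdcabadadaa')
  16 → (19, 'daa')
  17 → (2, 'daabbbcddbdcabadadaa')
  18 → (17, 'dadaa')
  19 → (10, 'dbdcabadadaa')
  20 → (12, 'dcabadadaa')
  21 → (9, 'ddbdcabadadaa')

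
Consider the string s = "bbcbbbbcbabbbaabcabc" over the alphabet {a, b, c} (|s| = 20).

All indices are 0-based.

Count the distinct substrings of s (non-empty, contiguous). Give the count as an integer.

175

rank | idx | suffix
   0 |  13 | aabcabc
   1 |   9 | abbbaabcabc
   2 |  17 | abc
   3 |  14 | abcabc
   4 |  12 | baabcabc
   5 |   8 | babbbaabcabc
   6 |  11 | bbaabcabc
   7 |  10 | bbbaabcabc
   8 |   3 | bbbbcbabbbaabcabc
   9 |   4 | bbbcbabbbaabcabc
  10 |   5 | bbcbabbbaabcabc
  11 |   0 | bbcbbbbcbabbbaabcabc
  12 |  18 | bc
  13 |  15 | bcabc
  14 |   6 | bcbabbbaabcabc
  15 |   1 | bcbbbbcbabbbaabcabc
  16 |  19 | c
  17 |  16 | cabc
  18 |   7 | cbabbbaabcabc
  19 |   2 | cbbbbcbabbbaabcabc

SA = [13, 9, 17, 14, 12, 8, 11, 10, 3, 4, 5, 0, 18, 15, 6, 1, 19, 16, 7, 2]
[i] adj suffixes → lcp
  [1] 13/9 → 1 ('a')
  [2] 9/17 → 2 ('ab')
  [3] 17/14 → 3 ('abc')
  [4] 14/12 → 0 ('')
  [5] 12/8 → 2 ('ba')
  [6] 8/11 → 1 ('b')
  [7] 11/10 → 2 ('bb')
  [8] 10/3 → 3 ('bbb')
  [9] 3/4 → 3 ('bbb')
  [10] 4/5 → 2 ('bb')
  [11] 5/0 → 4 ('bbcb')
  [12] 0/18 → 1 ('b')
  [13] 18/15 → 2 ('bc')
  [14] 15/6 → 2 ('bc')
  [15] 6/1 → 3 ('bcb')
  [16] 1/19 → 0 ('')
  [17] 19/16 → 1 ('c')
  [18] 16/7 → 1 ('c')
  [19] 7/2 → 2 ('cb')

n(n+1)/2 = 20·21/2 = 210
Σ LCP = 0 + 1 + 2 + 3 + 0 + 2 + 1 + 2 + 3 + 3 + 2 + 4 + 1 + 2 + 2 + 3 + 0 + 1 + 1 + 2 = 35
distinct = 210 − 35 = 175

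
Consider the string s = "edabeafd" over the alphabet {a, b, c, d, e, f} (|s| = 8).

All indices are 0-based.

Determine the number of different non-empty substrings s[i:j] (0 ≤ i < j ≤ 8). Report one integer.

rank→(start, suffix):
  0 → (2, 'abeafd')
  1 → (5, 'afd')
  2 → (3, 'beafd')
  3 → (7, 'd')
  4 → (1, 'dabeafd')
  5 → (4, 'eafd')
  6 → (0, 'edabeafd')
  7 → (6, 'fd')

SA = [2, 5, 3, 7, 1, 4, 0, 6]
rank  pair      lcp
   1  s[2:],s[5:]  1  'a'
   2  s[5:],s[3:]  0  ''
   3  s[3:],s[7:]  0  ''
   4  s[7:],s[1:]  1  'd'
   5  s[1:],s[4:]  0  ''
   6  s[4:],s[0:]  1  'e'
   7  s[0:],s[6:]  0  ''

n(n+1)/2 = 8·9/2 = 36
Σ LCP = 0 + 1 + 0 + 0 + 1 + 0 + 1 + 0 = 3
distinct = 36 − 3 = 33

33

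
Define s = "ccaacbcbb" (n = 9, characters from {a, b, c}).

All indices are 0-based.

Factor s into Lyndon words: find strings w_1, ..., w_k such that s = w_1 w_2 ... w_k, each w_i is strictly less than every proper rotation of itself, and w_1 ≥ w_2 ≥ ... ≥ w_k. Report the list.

["c", "c", "aacbcbb"]

emit factor 1: 'c' (i=0, period=1)
emit factor 2: 'c' (i=1, period=1)
emit factor 3: 'aacbcbb' (i=2, period=7)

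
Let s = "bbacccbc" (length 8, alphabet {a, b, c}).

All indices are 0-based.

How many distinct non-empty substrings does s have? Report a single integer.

30

sorted suffixes:
  #0 SA[0]=2  'acccbc'
  #1 SA[1]=1  'bacccbc'
  #2 SA[2]=0  'bbacccbc'
  #3 SA[3]=6  'bc'
  #4 SA[4]=7  'c'
  #5 SA[5]=5  'cbc'
  #6 SA[6]=4  'ccbc'
  #7 SA[7]=3  'cccbc'

SA = [2, 1, 0, 6, 7, 5, 4, 3]
[i] adj suffixes → lcp
  [1] 2/1 → 0 ('')
  [2] 1/0 → 1 ('b')
  [3] 0/6 → 1 ('b')
  [4] 6/7 → 0 ('')
  [5] 7/5 → 1 ('c')
  [6] 5/4 → 1 ('c')
  [7] 4/3 → 2 ('cc')

n(n+1)/2 = 8·9/2 = 36
Σ LCP = 0 + 0 + 1 + 1 + 0 + 1 + 1 + 2 = 6
distinct = 36 − 6 = 30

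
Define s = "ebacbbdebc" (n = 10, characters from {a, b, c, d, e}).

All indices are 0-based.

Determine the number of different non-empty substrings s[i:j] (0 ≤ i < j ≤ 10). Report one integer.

rank→(start, suffix):
  0 → (2, 'acbbdebc')
  1 → (1, 'bacbbdebc')
  2 → (4, 'bbdebc')
  3 → (8, 'bc')
  4 → (5, 'bdebc')
  5 → (9, 'c')
  6 → (3, 'cbbdebc')
  7 → (6, 'debc')
  8 → (0, 'ebacbbdebc')
  9 → (7, 'ebc')

SA = [2, 1, 4, 8, 5, 9, 3, 6, 0, 7]
i: (SA[i-1],SA[i]) lcp shared
  1: (2,1) 0 ''
  2: (1,4) 1 'b'
  3: (4,8) 1 'b'
  4: (8,5) 1 'b'
  5: (5,9) 0 ''
  6: (9,3) 1 'c'
  7: (3,6) 0 ''
  8: (6,0) 0 ''
  9: (0,7) 2 'eb'

n(n+1)/2 = 10·11/2 = 55
Σ LCP = 0 + 0 + 1 + 1 + 1 + 0 + 1 + 0 + 0 + 2 = 6
distinct = 55 − 6 = 49

49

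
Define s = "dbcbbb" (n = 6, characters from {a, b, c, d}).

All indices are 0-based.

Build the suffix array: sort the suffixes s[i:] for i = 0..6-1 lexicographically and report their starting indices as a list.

[5, 4, 3, 1, 2, 0]

sorted suffixes:
  #0 SA[0]=5  'b'
  #1 SA[1]=4  'bb'
  #2 SA[2]=3  'bbb'
  #3 SA[3]=1  'bcbbb'
  #4 SA[4]=2  'cbbb'
  #5 SA[5]=0  'dbcbbb'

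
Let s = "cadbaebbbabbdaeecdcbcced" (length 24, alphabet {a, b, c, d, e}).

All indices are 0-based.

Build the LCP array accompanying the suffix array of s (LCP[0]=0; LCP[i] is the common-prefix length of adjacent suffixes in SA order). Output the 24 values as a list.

sorted suffixes:
  #0 SA[0]=9  'abbdaeecdcbcced'
  #1 SA[1]=1  'adbaebbbabbdaeecdcbcced'
  #2 SA[2]=4  'aebbbabbdaeecdcbcced'
  #3 SA[3]=13  'aeecdcbcced'
  #4 SA[4]=8  'babbdaeecdcbcced'
  #5 SA[5]=3  'baebbbabbdaeecdcbcced'
  #6 SA[6]=7  'bbabbdaeecdcbcced'
  #7 SA[7]=6  'bbbabbdaeecdcbcced'
  #8 SA[8]=10  'bbdaeecdcbcced'
  #9 SA[9]=19  'bcced'
  #10 SA[10]=11  'bdaeecdcbcced'
  #11 SA[11]=0  'cadbaebbbabbdaeecdcbcced'
  #12 SA[12]=18  'cbcced'
  #13 SA[13]=20  'cced'
  #14 SA[14]=16  'cdcbcced'
  #15 SA[15]=21  'ced'
  #16 SA[16]=23  'd'
  #17 SA[17]=12  'daeecdcbcced'
  #18 SA[18]=2  'dbaebbbabbdaeecdcbcced'
  #19 SA[19]=17  'dcbcced'
  #20 SA[20]=5  'ebbbabbdaeecdcbcced'
  #21 SA[21]=15  'ecdcbcced'
  #22 SA[22]=22  'ed'
  #23 SA[23]=14  'eecdcbcced'

SA = [9, 1, 4, 13, 8, 3, 7, 6, 10, 19, 11, 0, 18, 20, 16, 21, 23, 12, 2, 17, 5, 15, 22, 14]
[i] adj suffixes → lcp
  [1] 9/1 → 1 ('a')
  [2] 1/4 → 1 ('a')
  [3] 4/13 → 2 ('ae')
  [4] 13/8 → 0 ('')
  [5] 8/3 → 2 ('ba')
  [6] 3/7 → 1 ('b')
  [7] 7/6 → 2 ('bb')
  [8] 6/10 → 2 ('bb')
  [9] 10/19 → 1 ('b')
  [10] 19/11 → 1 ('b')
  [11] 11/0 → 0 ('')
  [12] 0/18 → 1 ('c')
  [13] 18/20 → 1 ('c')
  [14] 20/16 → 1 ('c')
  [15] 16/21 → 1 ('c')
  [16] 21/23 → 0 ('')
  [17] 23/12 → 1 ('d')
  [18] 12/2 → 1 ('d')
  [19] 2/17 → 1 ('d')
  [20] 17/5 → 0 ('')
  [21] 5/15 → 1 ('e')
  [22] 15/22 → 1 ('e')
  [23] 22/14 → 1 ('e')

[0, 1, 1, 2, 0, 2, 1, 2, 2, 1, 1, 0, 1, 1, 1, 1, 0, 1, 1, 1, 0, 1, 1, 1]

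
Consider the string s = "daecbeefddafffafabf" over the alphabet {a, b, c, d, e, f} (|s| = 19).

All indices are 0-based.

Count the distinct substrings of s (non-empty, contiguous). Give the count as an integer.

173

rank | idx | suffix
   0 |  16 | abf
   1 |   1 | aecbeefddafffafabf
   2 |  14 | afabf
   3 |  10 | afffafabf
   4 |   4 | beefddafffafabf
   5 |  17 | bf
   6 |   3 | cbeefddafffafabf
   7 |   0 | daecbeefddafffafabf
   8 |   9 | dafffafabf
   9 |   8 | ddafffafabf
  10 |   2 | ecbeefddafffafabf
  11 |   5 | eefddafffafabf
  12 |   6 | efddafffafabf
  13 |  18 | f
  14 |  15 | fabf
  15 |  13 | fafabf
  16 |   7 | fddafffafabf
  17 |  12 | ffafabf
  18 |  11 | fffafabf

SA = [16, 1, 14, 10, 4, 17, 3, 0, 9, 8, 2, 5, 6, 18, 15, 13, 7, 12, 11]
[i] adj suffixes → lcp
  [1] 16/1 → 1 ('a')
  [2] 1/14 → 1 ('a')
  [3] 14/10 → 2 ('af')
  [4] 10/4 → 0 ('')
  [5] 4/17 → 1 ('b')
  [6] 17/3 → 0 ('')
  [7] 3/0 → 0 ('')
  [8] 0/9 → 2 ('da')
  [9] 9/8 → 1 ('d')
  [10] 8/2 → 0 ('')
  [11] 2/5 → 1 ('e')
  [12] 5/6 → 1 ('e')
  [13] 6/18 → 0 ('')
  [14] 18/15 → 1 ('f')
  [15] 15/13 → 2 ('fa')
  [16] 13/7 → 1 ('f')
  [17] 7/12 → 1 ('f')
  [18] 12/11 → 2 ('ff')

n(n+1)/2 = 19·20/2 = 190
Σ LCP = 0 + 1 + 1 + 2 + 0 + 1 + 0 + 0 + 2 + 1 + 0 + 1 + 1 + 0 + 1 + 2 + 1 + 1 + 2 = 17
distinct = 190 − 17 = 173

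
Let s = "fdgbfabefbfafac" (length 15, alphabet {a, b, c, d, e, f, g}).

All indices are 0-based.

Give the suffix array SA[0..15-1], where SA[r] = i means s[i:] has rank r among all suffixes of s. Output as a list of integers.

rank→(start, suffix):
  0 → (5, 'abefbfafac')
  1 → (13, 'ac')
  2 → (11, 'afac')
  3 → (6, 'befbfafac')
  4 → (3, 'bfabefbfafac')
  5 → (9, 'bfafac')
  6 → (14, 'c')
  7 → (1, 'dgbfabefbfafac')
  8 → (7, 'efbfafac')
  9 → (4, 'fabefbfafac')
  10 → (12, 'fac')
  11 → (10, 'fafac')
  12 → (8, 'fbfafac')
  13 → (0, 'fdgbfabefbfafac')
  14 → (2, 'gbfabefbfafac')

[5, 13, 11, 6, 3, 9, 14, 1, 7, 4, 12, 10, 8, 0, 2]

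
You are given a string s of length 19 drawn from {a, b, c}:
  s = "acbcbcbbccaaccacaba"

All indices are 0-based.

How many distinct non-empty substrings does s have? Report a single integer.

161

rank→(start, suffix):
  0 → (18, 'a')
  1 → (10, 'aaccacaba')
  2 → (16, 'aba')
  3 → (14, 'acaba')
  4 → (0, 'acbcbcbbccaaccacaba')
  5 → (11, 'accacaba')
  6 → (17, 'ba')
  7 → (6, 'bbccaaccacaba')
  8 → (4, 'bcbbccaaccacaba')
  9 → (2, 'bcbcbbccaaccacaba')
  10 → (7, 'bccaaccacaba')
  11 → (9, 'caaccacaba')
  12 → (15, 'caba')
  13 → (13, 'cacaba')
  14 → (5, 'cbbccaaccacaba')
  15 → (3, 'cbcbbccaaccacaba')
  16 → (1, 'cbcbcbbccaaccacaba')
  17 → (8, 'ccaaccacaba')
  18 → (12, 'ccacaba')

SA = [18, 10, 16, 14, 0, 11, 17, 6, 4, 2, 7, 9, 15, 13, 5, 3, 1, 8, 12]
i: (SA[i-1],SA[i]) lcp shared
  1: (18,10) 1 'a'
  2: (10,16) 1 'a'
  3: (16,14) 1 'a'
  4: (14,0) 2 'ac'
  5: (0,11) 2 'ac'
  6: (11,17) 0 ''
  7: (17,6) 1 'b'
  8: (6,4) 1 'b'
  9: (4,2) 3 'bcb'
  10: (2,7) 2 'bc'
  11: (7,9) 0 ''
  12: (9,15) 2 'ca'
  13: (15,13) 2 'ca'
  14: (13,5) 1 'c'
  15: (5,3) 2 'cb'
  16: (3,1) 4 'cbcb'
  17: (1,8) 1 'c'
  18: (8,12) 3 'cca'

n(n+1)/2 = 19·20/2 = 190
Σ LCP = 0 + 1 + 1 + 1 + 2 + 2 + 0 + 1 + 1 + 3 + 2 + 0 + 2 + 2 + 1 + 2 + 4 + 1 + 3 = 29
distinct = 190 − 29 = 161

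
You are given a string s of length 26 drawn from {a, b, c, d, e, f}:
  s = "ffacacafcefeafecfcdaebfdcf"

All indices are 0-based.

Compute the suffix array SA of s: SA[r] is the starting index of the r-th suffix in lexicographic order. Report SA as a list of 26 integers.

[2, 4, 19, 6, 12, 21, 3, 5, 17, 8, 24, 15, 18, 23, 11, 20, 14, 9, 25, 1, 16, 7, 22, 10, 13, 0]

rank→(start, suffix):
  0 → (2, 'acacafcefeafecfcdaebfdcf')
  1 → (4, 'acafcefeafecfcdaebfdcf')
  2 → (19, 'aebfdcf')
  3 → (6, 'afcefeafecfcdaebfdcf')
  4 → (12, 'afecfcdaebfdcf')
  5 → (21, 'bfdcf')
  6 → (3, 'cacafcefeafecfcdaebfdcf')
  7 → (5, 'cafcefeafecfcdaebfdcf')
  8 → (17, 'cdaebfdcf')
  9 → (8, 'cefeafecfcdaebfdcf')
  10 → (24, 'cf')
  11 → (15, 'cfcdaebfdcf')
  12 → (18, 'daebfdcf')
  13 → (23, 'dcf')
  14 → (11, 'eafecfcdaebfdcf')
  15 → (20, 'ebfdcf')
  16 → (14, 'ecfcdaebfdcf')
  17 → (9, 'efeafecfcdaebfdcf')
  18 → (25, 'f')
  19 → (1, 'facacafcefeafecfcdaebfdcf')
  20 → (16, 'fcdaebfdcf')
  21 → (7, 'fcefeafecfcdaebfdcf')
  22 → (22, 'fdcf')
  23 → (10, 'feafecfcdaebfdcf')
  24 → (13, 'fecfcdaebfdcf')
  25 → (0, 'ffacacafcefeafecfcdaebfdcf')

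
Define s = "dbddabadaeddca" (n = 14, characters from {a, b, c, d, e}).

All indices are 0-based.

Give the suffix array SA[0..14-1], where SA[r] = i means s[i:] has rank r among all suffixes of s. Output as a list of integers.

sorted suffixes:
  #0 SA[0]=13  'a'
  #1 SA[1]=4  'abadaeddca'
  #2 SA[2]=6  'adaeddca'
  #3 SA[3]=8  'aeddca'
  #4 SA[4]=5  'badaeddca'
  #5 SA[5]=1  'bddabadaeddca'
  #6 SA[6]=12  'ca'
  #7 SA[7]=3  'dabadaeddca'
  #8 SA[8]=7  'daeddca'
  #9 SA[9]=0  'dbddabadaeddca'
  #10 SA[10]=11  'dca'
  #11 SA[11]=2  'ddabadaeddca'
  #12 SA[12]=10  'ddca'
  #13 SA[13]=9  'eddca'

[13, 4, 6, 8, 5, 1, 12, 3, 7, 0, 11, 2, 10, 9]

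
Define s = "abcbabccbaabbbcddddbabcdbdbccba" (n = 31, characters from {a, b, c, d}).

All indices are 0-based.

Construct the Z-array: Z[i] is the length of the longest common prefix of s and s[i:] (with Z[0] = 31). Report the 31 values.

Z[0]=31
i=1: outside box; Z[1]=0
i=2: outside box; Z[2]=0
i=3: outside box; Z[3]=0
i=4: outside box; Z[4]=3 scan→box=[4,7)
i=5: min(r-i=2, Z[1]=0)=0; Z[5]=0
i=6: min(r-i=1, Z[2]=0)=0; Z[6]=0
i=7: outside box; Z[7]=0
i=8: outside box; Z[8]=0
i=9: outside box; Z[9]=1 scan→box=[9,10)
i=10: outside box; Z[10]=2 scan→box=[10,12)
i=11: min(r-i=1, Z[1]=0)=0; Z[11]=0
i=12: outside box; Z[12]=0
i=13: outside box; Z[13]=0
i=14: outside box; Z[14]=0
i=15: outside box; Z[15]=0
i=16: outside box; Z[16]=0
i=17: outside box; Z[17]=0
i=18: outside box; Z[18]=0
i=19: outside box; Z[19]=0
i=20: outside box; Z[20]=3 scan→box=[20,23)
i=21: min(r-i=2, Z[1]=0)=0; Z[21]=0
i=22: min(r-i=1, Z[2]=0)=0; Z[22]=0
i=23: outside box; Z[23]=0
i=24: outside box; Z[24]=0
i=25: outside box; Z[25]=0
i=26: outside box; Z[26]=0
i=27: outside box; Z[27]=0
i=28: outside box; Z[28]=0
i=29: outside box; Z[29]=0
i=30: outside box; Z[30]=1 scan→box=[30,31)

[31, 0, 0, 0, 3, 0, 0, 0, 0, 1, 2, 0, 0, 0, 0, 0, 0, 0, 0, 0, 3, 0, 0, 0, 0, 0, 0, 0, 0, 0, 1]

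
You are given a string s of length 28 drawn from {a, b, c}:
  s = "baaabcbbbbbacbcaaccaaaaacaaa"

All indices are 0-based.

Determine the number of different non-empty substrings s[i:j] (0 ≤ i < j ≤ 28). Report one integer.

351

rank | idx | suffix
   0 |  27 | a
   1 |  26 | aa
   2 |  25 | aaa
   3 |  19 | aaaaacaaa
   4 |  20 | aaaacaaa
   5 |   1 | aaabcbbbbbacbcaaccaaaaacaaa
   6 |  21 | aaacaaa
   7 |   2 | aabcbbbbbacbcaaccaaaaacaaa
   8 |  22 | aacaaa
   9 |  15 | aaccaaaaacaaa
  10 |   3 | abcbbbbbacbcaaccaaaaacaaa
  11 |  23 | acaaa
  12 |  11 | acbcaaccaaaaacaaa
  13 |  16 | accaaaaacaaa
  14 |   0 | baaabcbbbbbacbcaaccaaaaacaaa
  15 |  10 | bacbcaaccaaaaacaaa
  16 |   9 | bbacbcaaccaaaaacaaa
  17 |   8 | bbbacbcaaccaaaaacaaa
  18 |   7 | bbbbacbcaaccaaaaacaaa
  19 |   6 | bbbbbacbcaaccaaaaacaaa
  20 |  13 | bcaaccaaaaacaaa
  21 |   4 | bcbbbbbacbcaaccaaaaacaaa
  22 |  24 | caaa
  23 |  18 | caaaaacaaa
  24 |  14 | caaccaaaaacaaa
  25 |   5 | cbbbbbacbcaaccaaaaacaaa
  26 |  12 | cbcaaccaaaaacaaa
  27 |  17 | ccaaaaacaaa

SA = [27, 26, 25, 19, 20, 1, 21, 2, 22, 15, 3, 23, 11, 16, 0, 10, 9, 8, 7, 6, 13, 4, 24, 18, 14, 5, 12, 17]
[i] adj suffixes → lcp
  [1] 27/26 → 1 ('a')
  [2] 26/25 → 2 ('aa')
  [3] 25/19 → 3 ('aaa')
  [4] 19/20 → 4 ('aaaa')
  [5] 20/1 → 3 ('aaa')
  [6] 1/21 → 3 ('aaa')
  [7] 21/2 → 2 ('aa')
  [8] 2/22 → 2 ('aa')
  [9] 22/15 → 3 ('aac')
  [10] 15/3 → 1 ('a')
  [11] 3/23 → 1 ('a')
  [12] 23/11 → 2 ('ac')
  [13] 11/16 → 2 ('ac')
  [14] 16/0 → 0 ('')
  [15] 0/10 → 2 ('ba')
  [16] 10/9 → 1 ('b')
  [17] 9/8 → 2 ('bb')
  [18] 8/7 → 3 ('bbb')
  [19] 7/6 → 4 ('bbbb')
  [20] 6/13 → 1 ('b')
  [21] 13/4 → 2 ('bc')
  [22] 4/24 → 0 ('')
  [23] 24/18 → 4 ('caaa')
  [24] 18/14 → 3 ('caa')
  [25] 14/5 → 1 ('c')
  [26] 5/12 → 2 ('cb')
  [27] 12/17 → 1 ('c')

n(n+1)/2 = 28·29/2 = 406
Σ LCP = 0 + 1 + 2 + 3 + 4 + 3 + 3 + 2 + 2 + 3 + 1 + 1 + 2 + 2 + 0 + 2 + 1 + 2 + 3 + 4 + 1 + 2 + 0 + 4 + 3 + 1 + 2 + 1 = 55
distinct = 406 − 55 = 351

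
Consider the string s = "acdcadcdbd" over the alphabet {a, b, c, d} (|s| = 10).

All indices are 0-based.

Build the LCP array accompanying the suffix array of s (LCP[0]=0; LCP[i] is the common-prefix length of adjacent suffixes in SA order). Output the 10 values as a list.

sorted suffixes:
  #0 SA[0]=0  'acdcadcdbd'
  #1 SA[1]=4  'adcdbd'
  #2 SA[2]=8  'bd'
  #3 SA[3]=3  'cadcdbd'
  #4 SA[4]=6  'cdbd'
  #5 SA[5]=1  'cdcadcdbd'
  #6 SA[6]=9  'd'
  #7 SA[7]=7  'dbd'
  #8 SA[8]=2  'dcadcdbd'
  #9 SA[9]=5  'dcdbd'

SA = [0, 4, 8, 3, 6, 1, 9, 7, 2, 5]
i: (SA[i-1],SA[i]) lcp shared
  1: (0,4) 1 'a'
  2: (4,8) 0 ''
  3: (8,3) 0 ''
  4: (3,6) 1 'c'
  5: (6,1) 2 'cd'
  6: (1,9) 0 ''
  7: (9,7) 1 'd'
  8: (7,2) 1 'd'
  9: (2,5) 2 'dc'

[0, 1, 0, 0, 1, 2, 0, 1, 1, 2]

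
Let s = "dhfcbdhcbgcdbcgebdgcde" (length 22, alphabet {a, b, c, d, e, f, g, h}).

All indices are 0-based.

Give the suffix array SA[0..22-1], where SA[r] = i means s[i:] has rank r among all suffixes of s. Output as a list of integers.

rank→(start, suffix):
  0 → (12, 'bcgebdgcde')
  1 → (16, 'bdgcde')
  2 → (4, 'bdhcbgcdbcgebdgcde')
  3 → (8, 'bgcdbcgebdgcde')
  4 → (3, 'cbdhcbgcdbcgebdgcde')
  5 → (7, 'cbgcdbcgebdgcde')
  6 → (10, 'cdbcgebdgcde')
  7 → (19, 'cde')
  8 → (13, 'cgebdgcde')
  9 → (11, 'dbcgebdgcde')
  10 → (20, 'de')
  11 → (17, 'dgcde')
  12 → (5, 'dhcbgcdbcgebdgcde')
  13 → (0, 'dhfcbdhcbgcdbcgebdgcde')
  14 → (21, 'e')
  15 → (15, 'ebdgcde')
  16 → (2, 'fcbdhcbgcdbcgebdgcde')
  17 → (9, 'gcdbcgebdgcde')
  18 → (18, 'gcde')
  19 → (14, 'gebdgcde')
  20 → (6, 'hcbgcdbcgebdgcde')
  21 → (1, 'hfcbdhcbgcdbcgebdgcde')

[12, 16, 4, 8, 3, 7, 10, 19, 13, 11, 20, 17, 5, 0, 21, 15, 2, 9, 18, 14, 6, 1]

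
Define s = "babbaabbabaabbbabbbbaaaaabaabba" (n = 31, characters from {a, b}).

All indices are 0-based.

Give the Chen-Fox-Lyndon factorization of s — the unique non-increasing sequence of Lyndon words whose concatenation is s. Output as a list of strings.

emit factor 1: 'b' (i=0, period=1)
emit factor 2: 'abb' (i=1, period=3)
emit factor 3: 'aabbabaabbbabbbb' (i=4, period=16)
emit factor 4: 'aaaaabaabb' (i=20, period=10)
emit factor 5: 'a' (i=30, period=1)

["b", "abb", "aabbabaabbbabbbb", "aaaaabaabb", "a"]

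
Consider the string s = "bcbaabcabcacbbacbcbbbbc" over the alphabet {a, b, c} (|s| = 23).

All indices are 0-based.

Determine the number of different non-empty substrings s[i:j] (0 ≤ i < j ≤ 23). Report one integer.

235

rank | idx | suffix
   0 |   3 | aabcabcacbbacbcbbbbc
   1 |   4 | abcabcacbbacbcbbbbc
   2 |   7 | abcacbbacbcbbbbc
   3 |  10 | acbbacbcbbbbc
   4 |  14 | acbcbbbbc
   5 |   2 | baabcabcacbbacbcbbbbc
   6 |  13 | bacbcbbbbc
   7 |  12 | bbacbcbbbbc
   8 |  18 | bbbbc
   9 |  19 | bbbc
  10 |  20 | bbc
  11 |  21 | bc
  12 |   5 | bcabcacbbacbcbbbbc
  13 |   8 | bcacbbacbcbbbbc
  14 |   0 | bcbaabcabcacbbacbcbbbbc
  15 |  16 | bcbbbbc
  16 |  22 | c
  17 |   6 | cabcacbbacbcbbbbc
  18 |   9 | cacbbacbcbbbbc
  19 |   1 | cbaabcabcacbbacbcbbbbc
  20 |  11 | cbbacbcbbbbc
  21 |  17 | cbbbbc
  22 |  15 | cbcbbbbc

SA = [3, 4, 7, 10, 14, 2, 13, 12, 18, 19, 20, 21, 5, 8, 0, 16, 22, 6, 9, 1, 11, 17, 15]
[i] adj suffixes → lcp
  [1] 3/4 → 1 ('a')
  [2] 4/7 → 4 ('abca')
  [3] 7/10 → 1 ('a')
  [4] 10/14 → 3 ('acb')
  [5] 14/2 → 0 ('')
  [6] 2/13 → 2 ('ba')
  [7] 13/12 → 1 ('b')
  [8] 12/18 → 2 ('bb')
  [9] 18/19 → 3 ('bbb')
  [10] 19/20 → 2 ('bb')
  [11] 20/21 → 1 ('b')
  [12] 21/5 → 2 ('bc')
  [13] 5/8 → 3 ('bca')
  [14] 8/0 → 2 ('bc')
  [15] 0/16 → 3 ('bcb')
  [16] 16/22 → 0 ('')
  [17] 22/6 → 1 ('c')
  [18] 6/9 → 2 ('ca')
  [19] 9/1 → 1 ('c')
  [20] 1/11 → 2 ('cb')
  [21] 11/17 → 3 ('cbb')
  [22] 17/15 → 2 ('cb')

n(n+1)/2 = 23·24/2 = 276
Σ LCP = 0 + 1 + 4 + 1 + 3 + 0 + 2 + 1 + 2 + 3 + 2 + 1 + 2 + 3 + 2 + 3 + 0 + 1 + 2 + 1 + 2 + 3 + 2 = 41
distinct = 276 − 41 = 235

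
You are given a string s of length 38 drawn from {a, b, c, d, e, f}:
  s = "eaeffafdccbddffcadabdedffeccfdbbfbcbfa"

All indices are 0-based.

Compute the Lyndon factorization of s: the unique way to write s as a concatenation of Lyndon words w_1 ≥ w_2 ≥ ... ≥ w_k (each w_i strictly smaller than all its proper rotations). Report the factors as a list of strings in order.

["e", "aeffafdccbddffc", "ad", "abdedffeccfdbbfbcbf", "a"]

emit factor 1: 'e' (i=0, period=1)
emit factor 2: 'aeffafdccbddffc' (i=1, period=15)
emit factor 3: 'ad' (i=16, period=2)
emit factor 4: 'abdedffeccfdbbfbcbf' (i=18, period=19)
emit factor 5: 'a' (i=37, period=1)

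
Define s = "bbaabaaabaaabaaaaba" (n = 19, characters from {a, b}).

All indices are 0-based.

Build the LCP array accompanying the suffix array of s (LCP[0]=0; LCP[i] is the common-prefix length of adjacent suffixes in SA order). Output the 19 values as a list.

[0, 1, 3, 5, 7, 2, 4, 6, 10, 1, 3, 5, 9, 0, 2, 4, 8, 3, 1]

rank→(start, suffix):
  0 → (18, 'a')
  1 → (13, 'aaaaba')
  2 → (14, 'aaaba')
  3 → (9, 'aaabaaaaba')
  4 → (5, 'aaabaaabaaaaba')
  5 → (15, 'aaba')
  6 → (10, 'aabaaaaba')
  7 → (6, 'aabaaabaaaaba')
  8 → (2, 'aabaaabaaabaaaaba')
  9 → (16, 'aba')
  10 → (11, 'abaaaaba')
  11 → (7, 'abaaabaaaaba')
  12 → (3, 'abaaabaaabaaaaba')
  13 → (17, 'ba')
  14 → (12, 'baaaaba')
  15 → (8, 'baaabaaaaba')
  16 → (4, 'baaabaaabaaaaba')
  17 → (1, 'baabaaabaaabaaaaba')
  18 → (0, 'bbaabaaabaaabaaaaba')

SA = [18, 13, 14, 9, 5, 15, 10, 6, 2, 16, 11, 7, 3, 17, 12, 8, 4, 1, 0]
i: (SA[i-1],SA[i]) lcp shared
  1: (18,13) 1 'a'
  2: (13,14) 3 'aaa'
  3: (14,9) 5 'aaaba'
  4: (9,5) 7 'aaabaaa'
  5: (5,15) 2 'aa'
  6: (15,10) 4 'aaba'
  7: (10,6) 6 'aabaaa'
  8: (6,2) 10 'aabaaabaaa'
  9: (2,16) 1 'a'
  10: (16,11) 3 'aba'
  11: (11,7) 5 'abaaa'
  12: (7,3) 9 'abaaabaaa'
  13: (3,17) 0 ''
  14: (17,12) 2 'ba'
  15: (12,8) 4 'baaa'
  16: (8,4) 8 'baaabaaa'
  17: (4,1) 3 'baa'
  18: (1,0) 1 'b'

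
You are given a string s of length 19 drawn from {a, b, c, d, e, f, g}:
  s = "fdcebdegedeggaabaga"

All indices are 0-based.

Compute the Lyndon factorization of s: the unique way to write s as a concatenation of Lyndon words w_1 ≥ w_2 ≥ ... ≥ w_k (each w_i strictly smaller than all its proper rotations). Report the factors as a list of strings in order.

["f", "d", "ce", "bdegedegg", "aabag", "a"]

emit factor 1: 'f' (i=0, period=1)
emit factor 2: 'd' (i=1, period=1)
emit factor 3: 'ce' (i=2, period=2)
emit factor 4: 'bdegedegg' (i=4, period=9)
emit factor 5: 'aabag' (i=13, period=5)
emit factor 6: 'a' (i=18, period=1)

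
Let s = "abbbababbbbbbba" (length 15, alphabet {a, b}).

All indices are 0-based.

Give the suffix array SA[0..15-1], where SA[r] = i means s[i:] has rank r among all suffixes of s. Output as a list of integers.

[14, 4, 0, 6, 13, 3, 5, 12, 2, 11, 1, 10, 9, 8, 7]

sorted suffixes:
  #0 SA[0]=14  'a'
  #1 SA[1]=4  'ababbbbbbba'
  #2 SA[2]=0  'abbbababbbbbbba'
  #3 SA[3]=6  'abbbbbbba'
  #4 SA[4]=13  'ba'
  #5 SA[5]=3  'bababbbbbbba'
  #6 SA[6]=5  'babbbbbbba'
  #7 SA[7]=12  'bba'
  #8 SA[8]=2  'bbababbbbbbba'
  #9 SA[9]=11  'bbba'
  #10 SA[10]=1  'bbbababbbbbbba'
  #11 SA[11]=10  'bbbba'
  #12 SA[12]=9  'bbbbba'
  #13 SA[13]=8  'bbbbbba'
  #14 SA[14]=7  'bbbbbbba'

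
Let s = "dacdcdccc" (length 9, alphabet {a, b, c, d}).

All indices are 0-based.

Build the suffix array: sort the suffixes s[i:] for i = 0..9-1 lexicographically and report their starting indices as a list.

[1, 8, 7, 6, 4, 2, 0, 5, 3]

rank | idx | suffix
   0 |   1 | acdcdccc
   1 |   8 | c
   2 |   7 | cc
   3 |   6 | ccc
   4 |   4 | cdccc
   5 |   2 | cdcdccc
   6 |   0 | dacdcdccc
   7 |   5 | dccc
   8 |   3 | dcdccc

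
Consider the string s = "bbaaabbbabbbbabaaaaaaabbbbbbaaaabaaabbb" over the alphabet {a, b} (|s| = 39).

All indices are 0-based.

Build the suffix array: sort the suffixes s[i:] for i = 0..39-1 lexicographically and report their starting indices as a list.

rank→(start, suffix):
  0 → (15, 'aaaaaaabbbbbbaaaabaaabbb')
  1 → (16, 'aaaaaabbbbbbaaaabaaabbb')
  2 → (17, 'aaaaabbbbbbaaaabaaabbb')
  3 → (28, 'aaaabaaabbb')
  4 → (18, 'aaaabbbbbbaaaabaaabbb')
  5 → (29, 'aaabaaabbb')
  6 → (33, 'aaabbb')
  7 → (2, 'aaabbbabbbbabaaaaaaabbbbbbaaaabaaabbb')
  8 → (19, 'aaabbbbbbaaaabaaabbb')
  9 → (30, 'aabaaabbb')
  10 → (34, 'aabbb')
  11 → (3, 'aabbbabbbbabaaaaaaabbbbbbaaaabaaabbb')
  12 → (20, 'aabbbbbbaaaabaaabbb')
  13 → (13, 'abaaaaaaabbbbbbaaaabaaabbb')
  14 → (31, 'abaaabbb')
  15 → (35, 'abbb')
  16 → (4, 'abbbabbbbabaaaaaaabbbbbbaaaabaaabbb')
  17 → (8, 'abbbbabaaaaaaabbbbbbaaaabaaabbb')
  18 → (21, 'abbbbbbaaaabaaabbb')
  19 → (38, 'b')
  20 → (14, 'baaaaaaabbbbbbaaaabaaabbb')
  21 → (27, 'baaaabaaabbb')
  22 → (32, 'baaabbb')
  23 → (1, 'baaabbbabbbbabaaaaaaabbbbbbaaaabaaabbb')
  24 → (12, 'babaaaaaaabbbbbbaaaabaaabbb')
  25 → (7, 'babbbbabaaaaaaabbbbbbaaaabaaabbb')
  26 → (37, 'bb')
  27 → (26, 'bbaaaabaaabbb')
  28 → (0, 'bbaaabbbabbbbabaaaaaaabbbbbbaaaabaaabbb')
  29 → (11, 'bbabaaaaaaabbbbbbaaaabaaabbb')
  30 → (6, 'bbabbbbabaaaaaaabbbbbbaaaabaaabbb')
  31 → (36, 'bbb')
  32 → (25, 'bbbaaaabaaabbb')
  33 → (10, 'bbbabaaaaaaabbbbbbaaaabaaabbb')
  34 → (5, 'bbbabbbbabaaaaaaabbbbbbaaaabaaabbb')
  35 → (24, 'bbbbaaaabaaabbb')
  36 → (9, 'bbbbabaaaaaaabbbbbbaaaabaaabbb')
  37 → (23, 'bbbbbaaaabaaabbb')
  38 → (22, 'bbbbbbaaaabaaabbb')

[15, 16, 17, 28, 18, 29, 33, 2, 19, 30, 34, 3, 20, 13, 31, 35, 4, 8, 21, 38, 14, 27, 32, 1, 12, 7, 37, 26, 0, 11, 6, 36, 25, 10, 5, 24, 9, 23, 22]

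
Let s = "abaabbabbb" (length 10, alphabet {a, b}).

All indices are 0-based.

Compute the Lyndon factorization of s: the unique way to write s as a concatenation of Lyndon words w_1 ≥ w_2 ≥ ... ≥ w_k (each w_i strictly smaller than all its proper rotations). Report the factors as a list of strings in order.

emit factor 1: 'ab' (i=0, period=2)
emit factor 2: 'aabbabbb' (i=2, period=8)

["ab", "aabbabbb"]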